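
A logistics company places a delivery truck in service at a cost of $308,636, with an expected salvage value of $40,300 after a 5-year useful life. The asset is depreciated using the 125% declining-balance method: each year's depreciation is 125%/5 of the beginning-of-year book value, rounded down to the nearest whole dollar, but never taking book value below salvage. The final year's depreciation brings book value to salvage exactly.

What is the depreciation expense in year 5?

$57,355

Depreciable base = $308,636 − $40,300 = $268,336.
Year 1: ⌊$308,636 × 125%/5⌋ = $77,159. Book value $231,477.
Year 2: ⌊$231,477 × 125%/5⌋ = $57,869. Book value $173,608.
Year 3: ⌊$173,608 × 125%/5⌋ = $43,402. Book value $130,206.
Year 4: ⌊$130,206 × 125%/5⌋ = $32,551. Book value $97,655.
Year 5 (final): $97,655 − $40,300 = $57,355. Book value $40,300.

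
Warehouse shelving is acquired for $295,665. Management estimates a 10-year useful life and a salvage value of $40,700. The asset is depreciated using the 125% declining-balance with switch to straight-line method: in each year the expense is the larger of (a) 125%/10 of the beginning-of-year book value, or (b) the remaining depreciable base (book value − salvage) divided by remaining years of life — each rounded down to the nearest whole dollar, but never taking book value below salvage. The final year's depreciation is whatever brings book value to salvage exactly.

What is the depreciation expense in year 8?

Depreciable base = $295,665 − $40,700 = $254,965.
Year 1: DB = ⌊$295,665 × 125%/10⌋ = $36,958; SL = ⌊$254,965/10⌋ = $25,496 → take DB $36,958. Book value $258,707.
Year 2: DB = ⌊$258,707 × 125%/10⌋ = $32,338; SL = ⌊$218,007/9⌋ = $24,223 → take DB $32,338. Book value $226,369.
Year 3: DB = ⌊$226,369 × 125%/10⌋ = $28,296; SL = ⌊$185,669/8⌋ = $23,208 → take DB $28,296. Book value $198,073.
Year 4: DB = ⌊$198,073 × 125%/10⌋ = $24,759; SL = ⌊$157,373/7⌋ = $22,481 → take DB $24,759. Book value $173,314.
Year 5: DB = ⌊$173,314 × 125%/10⌋ = $21,664; SL = ⌊$132,614/6⌋ = $22,102 → take SL $22,102. Book value $151,212.
Year 6: DB = ⌊$151,212 × 125%/10⌋ = $18,901; SL = ⌊$110,512/5⌋ = $22,102 → take SL $22,102. Book value $129,110.
Year 7: DB = ⌊$129,110 × 125%/10⌋ = $16,138; SL = ⌊$88,410/4⌋ = $22,102 → take SL $22,102. Book value $107,008.
Year 8: DB = ⌊$107,008 × 125%/10⌋ = $13,376; SL = ⌊$66,308/3⌋ = $22,102 → take SL $22,102. Book value $84,906.

$22,102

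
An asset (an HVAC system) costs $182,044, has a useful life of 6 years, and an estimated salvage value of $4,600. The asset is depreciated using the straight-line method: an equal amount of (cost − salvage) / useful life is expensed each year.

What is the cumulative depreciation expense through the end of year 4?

$118,296

Depreciable base = $182,044 − $4,600 = $177,444.
Annual expense = $177,444 / 6 = $29,574.
End of year 1: book value $152,470.
End of year 2: book value $122,896.
End of year 3: book value $93,322.
End of year 4: book value $63,748.
Accumulated through year 4 = $182,044 − $63,748 = $118,296.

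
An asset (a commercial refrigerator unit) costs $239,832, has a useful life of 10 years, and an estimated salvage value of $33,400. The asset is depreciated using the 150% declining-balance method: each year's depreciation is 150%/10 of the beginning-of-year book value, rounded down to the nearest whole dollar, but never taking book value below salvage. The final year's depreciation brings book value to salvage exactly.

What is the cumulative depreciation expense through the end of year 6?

$149,378

Depreciable base = $239,832 − $33,400 = $206,432.
Year 1: ⌊$239,832 × 150%/10⌋ = $35,974. Book value $203,858.
Year 2: ⌊$203,858 × 150%/10⌋ = $30,578. Book value $173,280.
Year 3: ⌊$173,280 × 150%/10⌋ = $25,992. Book value $147,288.
Year 4: ⌊$147,288 × 150%/10⌋ = $22,093. Book value $125,195.
Year 5: ⌊$125,195 × 150%/10⌋ = $18,779. Book value $106,416.
Year 6: ⌊$106,416 × 150%/10⌋ = $15,962. Book value $90,454.
Accumulated through year 6 = $239,832 − $90,454 = $149,378.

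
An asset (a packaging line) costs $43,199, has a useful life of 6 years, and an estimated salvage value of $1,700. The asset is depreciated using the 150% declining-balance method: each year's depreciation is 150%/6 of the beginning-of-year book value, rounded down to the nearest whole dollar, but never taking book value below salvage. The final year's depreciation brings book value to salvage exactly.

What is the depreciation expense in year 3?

$6,075

Depreciable base = $43,199 − $1,700 = $41,499.
Year 1: ⌊$43,199 × 150%/6⌋ = $10,799. Book value $32,400.
Year 2: ⌊$32,400 × 150%/6⌋ = $8,100. Book value $24,300.
Year 3: ⌊$24,300 × 150%/6⌋ = $6,075. Book value $18,225.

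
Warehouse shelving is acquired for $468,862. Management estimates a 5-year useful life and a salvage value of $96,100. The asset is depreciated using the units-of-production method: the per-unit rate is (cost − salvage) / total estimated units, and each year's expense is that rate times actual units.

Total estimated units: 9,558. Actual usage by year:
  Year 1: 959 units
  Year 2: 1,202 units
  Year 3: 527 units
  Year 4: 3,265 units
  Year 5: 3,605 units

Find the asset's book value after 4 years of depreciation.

$236,695

Depreciable base = $468,862 − $96,100 = $372,762.
Rate = $372,762 / 9,558 units = $39 per unit.
Year 1: 959 × $39 = $37,401. Book value $431,461.
Year 2: 1,202 × $39 = $46,878. Book value $384,583.
Year 3: 527 × $39 = $20,553. Book value $364,030.
Year 4: 3,265 × $39 = $127,335. Book value $236,695.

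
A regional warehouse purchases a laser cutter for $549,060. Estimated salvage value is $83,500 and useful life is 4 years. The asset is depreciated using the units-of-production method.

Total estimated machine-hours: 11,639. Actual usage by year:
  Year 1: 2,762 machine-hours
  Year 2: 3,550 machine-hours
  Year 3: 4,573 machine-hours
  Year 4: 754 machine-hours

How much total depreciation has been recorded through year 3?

Depreciable base = $549,060 − $83,500 = $465,560.
Rate = $465,560 / 11,639 machine-hours = $40 per machine-hour.
Year 1: 2,762 × $40 = $110,480. Book value $438,580.
Year 2: 3,550 × $40 = $142,000. Book value $296,580.
Year 3: 4,573 × $40 = $182,920. Book value $113,660.
Accumulated through year 3 = $549,060 − $113,660 = $435,400.

$435,400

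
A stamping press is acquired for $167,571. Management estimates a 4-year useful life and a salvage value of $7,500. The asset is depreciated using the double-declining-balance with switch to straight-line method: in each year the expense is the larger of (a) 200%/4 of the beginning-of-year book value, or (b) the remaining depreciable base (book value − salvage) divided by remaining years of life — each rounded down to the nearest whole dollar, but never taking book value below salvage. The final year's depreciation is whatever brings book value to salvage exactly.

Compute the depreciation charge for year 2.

Depreciable base = $167,571 − $7,500 = $160,071.
Year 1: DB = ⌊$167,571 × 200%/4⌋ = $83,785; SL = ⌊$160,071/4⌋ = $40,017 → take DB $83,785. Book value $83,786.
Year 2: DB = ⌊$83,786 × 200%/4⌋ = $41,893; SL = ⌊$76,286/3⌋ = $25,428 → take DB $41,893. Book value $41,893.

$41,893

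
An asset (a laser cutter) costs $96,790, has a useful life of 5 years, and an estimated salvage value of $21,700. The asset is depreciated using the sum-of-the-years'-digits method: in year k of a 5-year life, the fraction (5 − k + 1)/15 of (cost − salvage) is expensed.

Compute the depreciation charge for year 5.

$5,006

Depreciable base = $96,790 − $21,700 = $75,090.
Sum of the years' digits = 5+4+3+2+1 = 15.
Year 1: $75,090 × 5/15 = $25,030. Book value $71,760.
Year 2: $75,090 × 4/15 = $20,024. Book value $51,736.
Year 3: $75,090 × 3/15 = $15,018. Book value $36,718.
Year 4: $75,090 × 2/15 = $10,012. Book value $26,706.
Year 5: $75,090 × 1/15 = $5,006. Book value $21,700.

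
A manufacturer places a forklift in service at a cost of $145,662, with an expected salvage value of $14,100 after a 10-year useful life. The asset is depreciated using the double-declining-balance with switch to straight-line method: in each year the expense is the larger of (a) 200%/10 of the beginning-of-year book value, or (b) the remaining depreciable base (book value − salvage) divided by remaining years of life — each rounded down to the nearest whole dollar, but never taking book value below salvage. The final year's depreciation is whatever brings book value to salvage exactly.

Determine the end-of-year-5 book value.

$47,732

Depreciable base = $145,662 − $14,100 = $131,562.
Year 1: DB = ⌊$145,662 × 200%/10⌋ = $29,132; SL = ⌊$131,562/10⌋ = $13,156 → take DB $29,132. Book value $116,530.
Year 2: DB = ⌊$116,530 × 200%/10⌋ = $23,306; SL = ⌊$102,430/9⌋ = $11,381 → take DB $23,306. Book value $93,224.
Year 3: DB = ⌊$93,224 × 200%/10⌋ = $18,644; SL = ⌊$79,124/8⌋ = $9,890 → take DB $18,644. Book value $74,580.
Year 4: DB = ⌊$74,580 × 200%/10⌋ = $14,916; SL = ⌊$60,480/7⌋ = $8,640 → take DB $14,916. Book value $59,664.
Year 5: DB = ⌊$59,664 × 200%/10⌋ = $11,932; SL = ⌊$45,564/6⌋ = $7,594 → take DB $11,932. Book value $47,732.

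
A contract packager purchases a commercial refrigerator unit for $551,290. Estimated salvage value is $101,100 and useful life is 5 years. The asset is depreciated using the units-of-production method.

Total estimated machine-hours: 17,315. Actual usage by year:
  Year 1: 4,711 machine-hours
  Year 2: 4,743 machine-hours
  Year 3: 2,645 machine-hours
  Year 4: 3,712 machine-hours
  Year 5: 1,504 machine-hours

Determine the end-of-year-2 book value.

Depreciable base = $551,290 − $101,100 = $450,190.
Rate = $450,190 / 17,315 machine-hours = $26 per machine-hour.
Year 1: 4,711 × $26 = $122,486. Book value $428,804.
Year 2: 4,743 × $26 = $123,318. Book value $305,486.

$305,486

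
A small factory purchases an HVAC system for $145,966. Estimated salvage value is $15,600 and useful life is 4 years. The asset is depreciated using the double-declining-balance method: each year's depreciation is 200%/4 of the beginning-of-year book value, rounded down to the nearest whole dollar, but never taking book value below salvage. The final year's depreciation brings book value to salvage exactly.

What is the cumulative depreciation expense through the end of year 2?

$109,474

Depreciable base = $145,966 − $15,600 = $130,366.
Year 1: ⌊$145,966 × 200%/4⌋ = $72,983. Book value $72,983.
Year 2: ⌊$72,983 × 200%/4⌋ = $36,491. Book value $36,492.
Accumulated through year 2 = $145,966 − $36,492 = $109,474.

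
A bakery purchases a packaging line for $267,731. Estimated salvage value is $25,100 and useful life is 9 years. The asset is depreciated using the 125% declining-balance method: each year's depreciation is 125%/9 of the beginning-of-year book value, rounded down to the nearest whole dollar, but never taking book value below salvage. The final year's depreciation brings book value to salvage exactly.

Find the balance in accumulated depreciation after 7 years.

$173,732

Depreciable base = $267,731 − $25,100 = $242,631.
Year 1: ⌊$267,731 × 125%/9⌋ = $37,184. Book value $230,547.
Year 2: ⌊$230,547 × 125%/9⌋ = $32,020. Book value $198,527.
Year 3: ⌊$198,527 × 125%/9⌋ = $27,573. Book value $170,954.
Year 4: ⌊$170,954 × 125%/9⌋ = $23,743. Book value $147,211.
Year 5: ⌊$147,211 × 125%/9⌋ = $20,445. Book value $126,766.
Year 6: ⌊$126,766 × 125%/9⌋ = $17,606. Book value $109,160.
Year 7: ⌊$109,160 × 125%/9⌋ = $15,161. Book value $93,999.
Accumulated through year 7 = $267,731 − $93,999 = $173,732.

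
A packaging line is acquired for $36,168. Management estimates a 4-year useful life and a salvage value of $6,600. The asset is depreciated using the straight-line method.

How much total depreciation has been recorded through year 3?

Depreciable base = $36,168 − $6,600 = $29,568.
Annual expense = $29,568 / 4 = $7,392.
End of year 1: book value $28,776.
End of year 2: book value $21,384.
End of year 3: book value $13,992.
Accumulated through year 3 = $36,168 − $13,992 = $22,176.

$22,176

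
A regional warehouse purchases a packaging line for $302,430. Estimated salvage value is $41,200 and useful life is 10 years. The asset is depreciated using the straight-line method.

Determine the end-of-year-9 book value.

Depreciable base = $302,430 − $41,200 = $261,230.
Annual expense = $261,230 / 10 = $26,123.
End of year 1: book value $276,307.
End of year 2: book value $250,184.
End of year 3: book value $224,061.
End of year 4: book value $197,938.
End of year 5: book value $171,815.
End of year 6: book value $145,692.
End of year 7: book value $119,569.
End of year 8: book value $93,446.
End of year 9: book value $67,323.

$67,323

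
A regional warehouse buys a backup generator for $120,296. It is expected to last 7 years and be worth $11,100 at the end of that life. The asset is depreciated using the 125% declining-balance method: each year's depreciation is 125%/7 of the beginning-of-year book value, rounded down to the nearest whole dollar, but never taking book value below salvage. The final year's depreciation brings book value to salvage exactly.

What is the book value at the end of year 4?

Depreciable base = $120,296 − $11,100 = $109,196.
Year 1: ⌊$120,296 × 125%/7⌋ = $21,481. Book value $98,815.
Year 2: ⌊$98,815 × 125%/7⌋ = $17,645. Book value $81,170.
Year 3: ⌊$81,170 × 125%/7⌋ = $14,494. Book value $66,676.
Year 4: ⌊$66,676 × 125%/7⌋ = $11,906. Book value $54,770.

$54,770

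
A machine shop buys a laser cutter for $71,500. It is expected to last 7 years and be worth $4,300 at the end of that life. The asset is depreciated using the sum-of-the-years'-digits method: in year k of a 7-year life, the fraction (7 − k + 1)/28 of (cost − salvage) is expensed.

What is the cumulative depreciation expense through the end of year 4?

Depreciable base = $71,500 − $4,300 = $67,200.
Sum of the years' digits = 7+6+5+4+3+2+1 = 28.
Year 1: $67,200 × 7/28 = $16,800. Book value $54,700.
Year 2: $67,200 × 6/28 = $14,400. Book value $40,300.
Year 3: $67,200 × 5/28 = $12,000. Book value $28,300.
Year 4: $67,200 × 4/28 = $9,600. Book value $18,700.
Accumulated through year 4 = $71,500 − $18,700 = $52,800.

$52,800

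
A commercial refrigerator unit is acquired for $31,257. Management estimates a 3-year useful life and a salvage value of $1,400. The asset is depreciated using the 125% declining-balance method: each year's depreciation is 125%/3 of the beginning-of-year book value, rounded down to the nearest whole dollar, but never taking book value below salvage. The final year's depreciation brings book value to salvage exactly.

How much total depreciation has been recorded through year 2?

$20,620

Depreciable base = $31,257 − $1,400 = $29,857.
Year 1: ⌊$31,257 × 125%/3⌋ = $13,023. Book value $18,234.
Year 2: ⌊$18,234 × 125%/3⌋ = $7,597. Book value $10,637.
Accumulated through year 2 = $31,257 − $10,637 = $20,620.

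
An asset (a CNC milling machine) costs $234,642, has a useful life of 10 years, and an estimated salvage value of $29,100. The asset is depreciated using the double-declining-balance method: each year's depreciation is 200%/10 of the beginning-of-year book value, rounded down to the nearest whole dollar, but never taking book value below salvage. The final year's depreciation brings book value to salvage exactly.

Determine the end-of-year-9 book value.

$31,495

Depreciable base = $234,642 − $29,100 = $205,542.
Year 1: ⌊$234,642 × 200%/10⌋ = $46,928. Book value $187,714.
Year 2: ⌊$187,714 × 200%/10⌋ = $37,542. Book value $150,172.
Year 3: ⌊$150,172 × 200%/10⌋ = $30,034. Book value $120,138.
Year 4: ⌊$120,138 × 200%/10⌋ = $24,027. Book value $96,111.
Year 5: ⌊$96,111 × 200%/10⌋ = $19,222. Book value $76,889.
Year 6: ⌊$76,889 × 200%/10⌋ = $15,377. Book value $61,512.
Year 7: ⌊$61,512 × 200%/10⌋ = $12,302. Book value $49,210.
Year 8: ⌊$49,210 × 200%/10⌋ = $9,842. Book value $39,368.
Year 9: ⌊$39,368 × 200%/10⌋ = $7,873. Book value $31,495.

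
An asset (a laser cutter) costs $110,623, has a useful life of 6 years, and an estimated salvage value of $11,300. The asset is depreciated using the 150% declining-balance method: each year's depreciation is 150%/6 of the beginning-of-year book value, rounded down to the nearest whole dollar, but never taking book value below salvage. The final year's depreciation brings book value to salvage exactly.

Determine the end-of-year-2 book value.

$62,226

Depreciable base = $110,623 − $11,300 = $99,323.
Year 1: ⌊$110,623 × 150%/6⌋ = $27,655. Book value $82,968.
Year 2: ⌊$82,968 × 150%/6⌋ = $20,742. Book value $62,226.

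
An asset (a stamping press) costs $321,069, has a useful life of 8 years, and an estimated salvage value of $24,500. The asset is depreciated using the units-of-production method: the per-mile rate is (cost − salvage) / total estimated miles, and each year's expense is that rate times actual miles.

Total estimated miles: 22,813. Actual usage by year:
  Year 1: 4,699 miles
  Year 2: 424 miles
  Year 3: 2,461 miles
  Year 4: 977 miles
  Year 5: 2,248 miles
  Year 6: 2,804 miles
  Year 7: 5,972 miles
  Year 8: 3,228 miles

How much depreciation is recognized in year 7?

Depreciable base = $321,069 − $24,500 = $296,569.
Rate = $296,569 / 22,813 miles = $13 per mile.
Year 1: 4,699 × $13 = $61,087. Book value $259,982.
Year 2: 424 × $13 = $5,512. Book value $254,470.
Year 3: 2,461 × $13 = $31,993. Book value $222,477.
Year 4: 977 × $13 = $12,701. Book value $209,776.
Year 5: 2,248 × $13 = $29,224. Book value $180,552.
Year 6: 2,804 × $13 = $36,452. Book value $144,100.
Year 7: 5,972 × $13 = $77,636. Book value $66,464.

$77,636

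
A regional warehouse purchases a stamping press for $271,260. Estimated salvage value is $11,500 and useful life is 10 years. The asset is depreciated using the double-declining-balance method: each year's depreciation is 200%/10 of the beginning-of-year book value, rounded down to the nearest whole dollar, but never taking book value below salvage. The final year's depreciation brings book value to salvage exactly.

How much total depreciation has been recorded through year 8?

Depreciable base = $271,260 − $11,500 = $259,760.
Year 1: ⌊$271,260 × 200%/10⌋ = $54,252. Book value $217,008.
Year 2: ⌊$217,008 × 200%/10⌋ = $43,401. Book value $173,607.
Year 3: ⌊$173,607 × 200%/10⌋ = $34,721. Book value $138,886.
Year 4: ⌊$138,886 × 200%/10⌋ = $27,777. Book value $111,109.
Year 5: ⌊$111,109 × 200%/10⌋ = $22,221. Book value $88,888.
Year 6: ⌊$88,888 × 200%/10⌋ = $17,777. Book value $71,111.
Year 7: ⌊$71,111 × 200%/10⌋ = $14,222. Book value $56,889.
Year 8: ⌊$56,889 × 200%/10⌋ = $11,377. Book value $45,512.
Accumulated through year 8 = $271,260 − $45,512 = $225,748.

$225,748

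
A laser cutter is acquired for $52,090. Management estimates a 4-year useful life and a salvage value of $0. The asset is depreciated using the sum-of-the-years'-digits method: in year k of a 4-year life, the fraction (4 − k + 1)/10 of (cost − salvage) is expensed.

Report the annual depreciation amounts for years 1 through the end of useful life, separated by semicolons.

Depreciable base = $52,090 − $0 = $52,090.
Sum of the years' digits = 4+3+2+1 = 10.
Year 1: $52,090 × 4/10 = $20,836. Book value $31,254.
Year 2: $52,090 × 3/10 = $15,627. Book value $15,627.
Year 3: $52,090 × 2/10 = $10,418. Book value $5,209.
Year 4: $52,090 × 1/10 = $5,209. Book value $0.

$20,836; $15,627; $10,418; $5,209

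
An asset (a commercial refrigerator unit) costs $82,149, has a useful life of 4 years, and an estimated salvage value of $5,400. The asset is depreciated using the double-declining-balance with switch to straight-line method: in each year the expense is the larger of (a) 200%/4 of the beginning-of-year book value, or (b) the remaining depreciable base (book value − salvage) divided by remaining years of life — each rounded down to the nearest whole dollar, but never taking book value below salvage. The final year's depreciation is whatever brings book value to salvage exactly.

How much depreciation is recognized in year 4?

$4,869

Depreciable base = $82,149 − $5,400 = $76,749.
Year 1: DB = ⌊$82,149 × 200%/4⌋ = $41,074; SL = ⌊$76,749/4⌋ = $19,187 → take DB $41,074. Book value $41,075.
Year 2: DB = ⌊$41,075 × 200%/4⌋ = $20,537; SL = ⌊$35,675/3⌋ = $11,891 → take DB $20,537. Book value $20,538.
Year 3: DB = ⌊$20,538 × 200%/4⌋ = $10,269; SL = ⌊$15,138/2⌋ = $7,569 → take DB $10,269. Book value $10,269.
Year 4 (final): $10,269 − $5,400 = $4,869. Book value $5,400.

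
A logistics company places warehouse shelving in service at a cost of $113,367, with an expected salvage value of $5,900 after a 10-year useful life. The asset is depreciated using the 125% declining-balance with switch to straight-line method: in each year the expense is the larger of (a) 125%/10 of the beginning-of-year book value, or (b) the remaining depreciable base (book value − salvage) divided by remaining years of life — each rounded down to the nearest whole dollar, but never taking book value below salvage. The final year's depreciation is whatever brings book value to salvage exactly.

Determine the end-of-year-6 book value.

$45,928

Depreciable base = $113,367 − $5,900 = $107,467.
Year 1: DB = ⌊$113,367 × 125%/10⌋ = $14,170; SL = ⌊$107,467/10⌋ = $10,746 → take DB $14,170. Book value $99,197.
Year 2: DB = ⌊$99,197 × 125%/10⌋ = $12,399; SL = ⌊$93,297/9⌋ = $10,366 → take DB $12,399. Book value $86,798.
Year 3: DB = ⌊$86,798 × 125%/10⌋ = $10,849; SL = ⌊$80,898/8⌋ = $10,112 → take DB $10,849. Book value $75,949.
Year 4: DB = ⌊$75,949 × 125%/10⌋ = $9,493; SL = ⌊$70,049/7⌋ = $10,007 → take SL $10,007. Book value $65,942.
Year 5: DB = ⌊$65,942 × 125%/10⌋ = $8,242; SL = ⌊$60,042/6⌋ = $10,007 → take SL $10,007. Book value $55,935.
Year 6: DB = ⌊$55,935 × 125%/10⌋ = $6,991; SL = ⌊$50,035/5⌋ = $10,007 → take SL $10,007. Book value $45,928.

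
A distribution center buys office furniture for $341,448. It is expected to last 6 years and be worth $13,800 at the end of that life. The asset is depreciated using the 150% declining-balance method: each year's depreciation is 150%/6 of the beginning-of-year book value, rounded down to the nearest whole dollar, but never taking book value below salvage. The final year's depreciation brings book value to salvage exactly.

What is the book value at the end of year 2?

Depreciable base = $341,448 − $13,800 = $327,648.
Year 1: ⌊$341,448 × 150%/6⌋ = $85,362. Book value $256,086.
Year 2: ⌊$256,086 × 150%/6⌋ = $64,021. Book value $192,065.

$192,065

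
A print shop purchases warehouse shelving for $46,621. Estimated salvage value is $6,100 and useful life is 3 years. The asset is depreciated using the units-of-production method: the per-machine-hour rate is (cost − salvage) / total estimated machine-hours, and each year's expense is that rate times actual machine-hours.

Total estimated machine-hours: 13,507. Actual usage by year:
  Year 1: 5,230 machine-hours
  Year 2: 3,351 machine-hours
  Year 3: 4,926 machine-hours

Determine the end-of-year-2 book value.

Depreciable base = $46,621 − $6,100 = $40,521.
Rate = $40,521 / 13,507 machine-hours = $3 per machine-hour.
Year 1: 5,230 × $3 = $15,690. Book value $30,931.
Year 2: 3,351 × $3 = $10,053. Book value $20,878.

$20,878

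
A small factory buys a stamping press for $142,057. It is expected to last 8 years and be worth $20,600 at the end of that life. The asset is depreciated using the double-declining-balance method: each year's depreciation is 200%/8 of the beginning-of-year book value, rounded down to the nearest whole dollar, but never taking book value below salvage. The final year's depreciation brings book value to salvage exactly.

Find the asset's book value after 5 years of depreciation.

Depreciable base = $142,057 − $20,600 = $121,457.
Year 1: ⌊$142,057 × 200%/8⌋ = $35,514. Book value $106,543.
Year 2: ⌊$106,543 × 200%/8⌋ = $26,635. Book value $79,908.
Year 3: ⌊$79,908 × 200%/8⌋ = $19,977. Book value $59,931.
Year 4: ⌊$59,931 × 200%/8⌋ = $14,982. Book value $44,949.
Year 5: ⌊$44,949 × 200%/8⌋ = $11,237. Book value $33,712.

$33,712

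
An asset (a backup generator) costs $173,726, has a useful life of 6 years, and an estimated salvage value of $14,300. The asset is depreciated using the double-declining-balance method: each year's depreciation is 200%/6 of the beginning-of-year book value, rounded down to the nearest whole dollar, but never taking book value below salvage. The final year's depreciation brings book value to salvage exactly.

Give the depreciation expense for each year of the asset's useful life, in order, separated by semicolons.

Depreciable base = $173,726 − $14,300 = $159,426.
Year 1: ⌊$173,726 × 200%/6⌋ = $57,908. Book value $115,818.
Year 2: ⌊$115,818 × 200%/6⌋ = $38,606. Book value $77,212.
Year 3: ⌊$77,212 × 200%/6⌋ = $25,737. Book value $51,475.
Year 4: ⌊$51,475 × 200%/6⌋ = $17,158. Book value $34,317.
Year 5: ⌊$34,317 × 200%/6⌋ = $11,439. Book value $22,878.
Year 6 (final): $22,878 − $14,300 = $8,578. Book value $14,300.

$57,908; $38,606; $25,737; $17,158; $11,439; $8,578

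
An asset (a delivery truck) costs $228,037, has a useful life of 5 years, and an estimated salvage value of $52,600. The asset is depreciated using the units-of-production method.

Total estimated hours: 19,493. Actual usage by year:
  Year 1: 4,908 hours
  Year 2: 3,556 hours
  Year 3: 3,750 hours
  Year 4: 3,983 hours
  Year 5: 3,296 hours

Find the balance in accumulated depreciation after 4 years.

Depreciable base = $228,037 − $52,600 = $175,437.
Rate = $175,437 / 19,493 hours = $9 per hour.
Year 1: 4,908 × $9 = $44,172. Book value $183,865.
Year 2: 3,556 × $9 = $32,004. Book value $151,861.
Year 3: 3,750 × $9 = $33,750. Book value $118,111.
Year 4: 3,983 × $9 = $35,847. Book value $82,264.
Accumulated through year 4 = $228,037 − $82,264 = $145,773.

$145,773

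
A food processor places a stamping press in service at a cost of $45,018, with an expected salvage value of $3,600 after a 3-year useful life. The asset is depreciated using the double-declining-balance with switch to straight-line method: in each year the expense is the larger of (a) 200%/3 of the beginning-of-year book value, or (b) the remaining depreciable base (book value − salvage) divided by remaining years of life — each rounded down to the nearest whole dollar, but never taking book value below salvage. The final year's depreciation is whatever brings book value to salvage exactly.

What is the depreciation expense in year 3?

$1,402

Depreciable base = $45,018 − $3,600 = $41,418.
Year 1: DB = ⌊$45,018 × 200%/3⌋ = $30,012; SL = ⌊$41,418/3⌋ = $13,806 → take DB $30,012. Book value $15,006.
Year 2: DB = ⌊$15,006 × 200%/3⌋ = $10,004; SL = ⌊$11,406/2⌋ = $5,703 → take DB $10,004. Book value $5,002.
Year 3 (final): $5,002 − $3,600 = $1,402. Book value $3,600.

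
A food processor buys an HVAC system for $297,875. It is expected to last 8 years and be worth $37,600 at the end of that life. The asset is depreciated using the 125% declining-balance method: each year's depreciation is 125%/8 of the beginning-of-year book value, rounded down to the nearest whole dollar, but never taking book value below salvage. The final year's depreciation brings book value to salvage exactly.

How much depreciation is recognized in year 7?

Depreciable base = $297,875 − $37,600 = $260,275.
Year 1: ⌊$297,875 × 125%/8⌋ = $46,542. Book value $251,333.
Year 2: ⌊$251,333 × 125%/8⌋ = $39,270. Book value $212,063.
Year 3: ⌊$212,063 × 125%/8⌋ = $33,134. Book value $178,929.
Year 4: ⌊$178,929 × 125%/8⌋ = $27,957. Book value $150,972.
Year 5: ⌊$150,972 × 125%/8⌋ = $23,589. Book value $127,383.
Year 6: ⌊$127,383 × 125%/8⌋ = $19,903. Book value $107,480.
Year 7: ⌊$107,480 × 125%/8⌋ = $16,793. Book value $90,687.

$16,793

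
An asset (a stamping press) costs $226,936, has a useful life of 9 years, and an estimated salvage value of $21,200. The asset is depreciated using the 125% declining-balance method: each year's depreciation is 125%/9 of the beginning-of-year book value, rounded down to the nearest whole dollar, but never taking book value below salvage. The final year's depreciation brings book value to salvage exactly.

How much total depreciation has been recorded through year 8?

$158,325

Depreciable base = $226,936 − $21,200 = $205,736.
Year 1: ⌊$226,936 × 125%/9⌋ = $31,518. Book value $195,418.
Year 2: ⌊$195,418 × 125%/9⌋ = $27,141. Book value $168,277.
Year 3: ⌊$168,277 × 125%/9⌋ = $23,371. Book value $144,906.
Year 4: ⌊$144,906 × 125%/9⌋ = $20,125. Book value $124,781.
Year 5: ⌊$124,781 × 125%/9⌋ = $17,330. Book value $107,451.
Year 6: ⌊$107,451 × 125%/9⌋ = $14,923. Book value $92,528.
Year 7: ⌊$92,528 × 125%/9⌋ = $12,851. Book value $79,677.
Year 8: ⌊$79,677 × 125%/9⌋ = $11,066. Book value $68,611.
Accumulated through year 8 = $226,936 − $68,611 = $158,325.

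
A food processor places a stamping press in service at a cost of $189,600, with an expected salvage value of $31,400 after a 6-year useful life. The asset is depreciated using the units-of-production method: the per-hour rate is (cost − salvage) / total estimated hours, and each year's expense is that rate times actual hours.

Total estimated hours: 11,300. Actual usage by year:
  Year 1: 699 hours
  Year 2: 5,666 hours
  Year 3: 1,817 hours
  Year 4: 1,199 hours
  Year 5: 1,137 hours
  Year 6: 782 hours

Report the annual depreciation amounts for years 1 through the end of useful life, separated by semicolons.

$9,786; $79,324; $25,438; $16,786; $15,918; $10,948

Depreciable base = $189,600 − $31,400 = $158,200.
Rate = $158,200 / 11,300 hours = $14 per hour.
Year 1: 699 × $14 = $9,786. Book value $179,814.
Year 2: 5,666 × $14 = $79,324. Book value $100,490.
Year 3: 1,817 × $14 = $25,438. Book value $75,052.
Year 4: 1,199 × $14 = $16,786. Book value $58,266.
Year 5: 1,137 × $14 = $15,918. Book value $42,348.
Year 6: 782 × $14 = $10,948. Book value $31,400.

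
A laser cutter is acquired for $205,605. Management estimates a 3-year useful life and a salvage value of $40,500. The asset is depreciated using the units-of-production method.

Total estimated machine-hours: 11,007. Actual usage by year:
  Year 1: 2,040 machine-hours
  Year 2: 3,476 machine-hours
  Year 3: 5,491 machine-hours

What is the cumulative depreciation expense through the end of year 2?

$82,740

Depreciable base = $205,605 − $40,500 = $165,105.
Rate = $165,105 / 11,007 machine-hours = $15 per machine-hour.
Year 1: 2,040 × $15 = $30,600. Book value $175,005.
Year 2: 3,476 × $15 = $52,140. Book value $122,865.
Accumulated through year 2 = $205,605 − $122,865 = $82,740.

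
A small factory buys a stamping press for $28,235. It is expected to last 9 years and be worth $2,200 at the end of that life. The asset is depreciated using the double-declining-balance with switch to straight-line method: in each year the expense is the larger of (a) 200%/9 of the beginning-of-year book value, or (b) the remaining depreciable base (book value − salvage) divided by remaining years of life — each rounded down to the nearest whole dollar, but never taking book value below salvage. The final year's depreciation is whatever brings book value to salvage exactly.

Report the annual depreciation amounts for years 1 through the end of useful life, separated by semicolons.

Depreciable base = $28,235 − $2,200 = $26,035.
Year 1: DB = ⌊$28,235 × 200%/9⌋ = $6,274; SL = ⌊$26,035/9⌋ = $2,892 → take DB $6,274. Book value $21,961.
Year 2: DB = ⌊$21,961 × 200%/9⌋ = $4,880; SL = ⌊$19,761/8⌋ = $2,470 → take DB $4,880. Book value $17,081.
Year 3: DB = ⌊$17,081 × 200%/9⌋ = $3,795; SL = ⌊$14,881/7⌋ = $2,125 → take DB $3,795. Book value $13,286.
Year 4: DB = ⌊$13,286 × 200%/9⌋ = $2,952; SL = ⌊$11,086/6⌋ = $1,847 → take DB $2,952. Book value $10,334.
Year 5: DB = ⌊$10,334 × 200%/9⌋ = $2,296; SL = ⌊$8,134/5⌋ = $1,626 → take DB $2,296. Book value $8,038.
Year 6: DB = ⌊$8,038 × 200%/9⌋ = $1,786; SL = ⌊$5,838/4⌋ = $1,459 → take DB $1,786. Book value $6,252.
Year 7: DB = ⌊$6,252 × 200%/9⌋ = $1,389; SL = ⌊$4,052/3⌋ = $1,350 → take DB $1,389. Book value $4,863.
Year 8: DB = ⌊$4,863 × 200%/9⌋ = $1,080; SL = ⌊$2,663/2⌋ = $1,331 → take SL $1,331. Book value $3,532.
Year 9 (final): $3,532 − $2,200 = $1,332. Book value $2,200.

$6,274; $4,880; $3,795; $2,952; $2,296; $1,786; $1,389; $1,331; $1,332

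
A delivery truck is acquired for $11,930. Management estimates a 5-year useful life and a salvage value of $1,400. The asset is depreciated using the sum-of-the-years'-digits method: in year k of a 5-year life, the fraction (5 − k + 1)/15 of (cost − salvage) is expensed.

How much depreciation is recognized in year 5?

Depreciable base = $11,930 − $1,400 = $10,530.
Sum of the years' digits = 5+4+3+2+1 = 15.
Year 1: $10,530 × 5/15 = $3,510. Book value $8,420.
Year 2: $10,530 × 4/15 = $2,808. Book value $5,612.
Year 3: $10,530 × 3/15 = $2,106. Book value $3,506.
Year 4: $10,530 × 2/15 = $1,404. Book value $2,102.
Year 5: $10,530 × 1/15 = $702. Book value $1,400.

$702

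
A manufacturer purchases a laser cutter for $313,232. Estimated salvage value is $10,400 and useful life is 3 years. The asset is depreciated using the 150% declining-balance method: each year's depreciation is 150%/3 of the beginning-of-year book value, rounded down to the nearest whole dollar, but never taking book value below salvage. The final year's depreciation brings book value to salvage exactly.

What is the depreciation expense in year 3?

$67,908

Depreciable base = $313,232 − $10,400 = $302,832.
Year 1: ⌊$313,232 × 150%/3⌋ = $156,616. Book value $156,616.
Year 2: ⌊$156,616 × 150%/3⌋ = $78,308. Book value $78,308.
Year 3 (final): $78,308 − $10,400 = $67,908. Book value $10,400.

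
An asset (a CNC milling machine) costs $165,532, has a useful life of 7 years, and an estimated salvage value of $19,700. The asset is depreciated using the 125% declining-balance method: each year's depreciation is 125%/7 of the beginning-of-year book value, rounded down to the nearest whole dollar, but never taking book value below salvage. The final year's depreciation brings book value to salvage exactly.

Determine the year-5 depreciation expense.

$13,458

Depreciable base = $165,532 − $19,700 = $145,832.
Year 1: ⌊$165,532 × 125%/7⌋ = $29,559. Book value $135,973.
Year 2: ⌊$135,973 × 125%/7⌋ = $24,280. Book value $111,693.
Year 3: ⌊$111,693 × 125%/7⌋ = $19,945. Book value $91,748.
Year 4: ⌊$91,748 × 125%/7⌋ = $16,383. Book value $75,365.
Year 5: ⌊$75,365 × 125%/7⌋ = $13,458. Book value $61,907.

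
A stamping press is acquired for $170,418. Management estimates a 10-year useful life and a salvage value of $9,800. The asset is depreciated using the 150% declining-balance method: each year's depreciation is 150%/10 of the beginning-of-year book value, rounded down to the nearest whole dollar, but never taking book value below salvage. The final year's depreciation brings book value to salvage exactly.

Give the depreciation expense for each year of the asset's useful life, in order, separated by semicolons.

Depreciable base = $170,418 − $9,800 = $160,618.
Year 1: ⌊$170,418 × 150%/10⌋ = $25,562. Book value $144,856.
Year 2: ⌊$144,856 × 150%/10⌋ = $21,728. Book value $123,128.
Year 3: ⌊$123,128 × 150%/10⌋ = $18,469. Book value $104,659.
Year 4: ⌊$104,659 × 150%/10⌋ = $15,698. Book value $88,961.
Year 5: ⌊$88,961 × 150%/10⌋ = $13,344. Book value $75,617.
Year 6: ⌊$75,617 × 150%/10⌋ = $11,342. Book value $64,275.
Year 7: ⌊$64,275 × 150%/10⌋ = $9,641. Book value $54,634.
Year 8: ⌊$54,634 × 150%/10⌋ = $8,195. Book value $46,439.
Year 9: ⌊$46,439 × 150%/10⌋ = $6,965. Book value $39,474.
Year 10 (final): $39,474 − $9,800 = $29,674. Book value $9,800.

$25,562; $21,728; $18,469; $15,698; $13,344; $11,342; $9,641; $8,195; $6,965; $29,674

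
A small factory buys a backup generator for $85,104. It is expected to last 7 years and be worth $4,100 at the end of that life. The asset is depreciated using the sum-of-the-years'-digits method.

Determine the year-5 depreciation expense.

Depreciable base = $85,104 − $4,100 = $81,004.
Sum of the years' digits = 7+6+5+4+3+2+1 = 28.
Year 1: $81,004 × 7/28 = $20,251. Book value $64,853.
Year 2: $81,004 × 6/28 = $17,358. Book value $47,495.
Year 3: $81,004 × 5/28 = $14,465. Book value $33,030.
Year 4: $81,004 × 4/28 = $11,572. Book value $21,458.
Year 5: $81,004 × 3/28 = $8,679. Book value $12,779.

$8,679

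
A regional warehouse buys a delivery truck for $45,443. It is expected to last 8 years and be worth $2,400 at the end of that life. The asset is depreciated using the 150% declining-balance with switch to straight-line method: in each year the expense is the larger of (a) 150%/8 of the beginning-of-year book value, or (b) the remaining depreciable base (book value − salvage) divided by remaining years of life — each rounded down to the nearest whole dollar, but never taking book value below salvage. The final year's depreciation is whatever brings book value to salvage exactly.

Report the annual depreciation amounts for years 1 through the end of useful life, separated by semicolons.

Depreciable base = $45,443 − $2,400 = $43,043.
Year 1: DB = ⌊$45,443 × 150%/8⌋ = $8,520; SL = ⌊$43,043/8⌋ = $5,380 → take DB $8,520. Book value $36,923.
Year 2: DB = ⌊$36,923 × 150%/8⌋ = $6,923; SL = ⌊$34,523/7⌋ = $4,931 → take DB $6,923. Book value $30,000.
Year 3: DB = ⌊$30,000 × 150%/8⌋ = $5,625; SL = ⌊$27,600/6⌋ = $4,600 → take DB $5,625. Book value $24,375.
Year 4: DB = ⌊$24,375 × 150%/8⌋ = $4,570; SL = ⌊$21,975/5⌋ = $4,395 → take DB $4,570. Book value $19,805.
Year 5: DB = ⌊$19,805 × 150%/8⌋ = $3,713; SL = ⌊$17,405/4⌋ = $4,351 → take SL $4,351. Book value $15,454.
Year 6: DB = ⌊$15,454 × 150%/8⌋ = $2,897; SL = ⌊$13,054/3⌋ = $4,351 → take SL $4,351. Book value $11,103.
Year 7: DB = ⌊$11,103 × 150%/8⌋ = $2,081; SL = ⌊$8,703/2⌋ = $4,351 → take SL $4,351. Book value $6,752.
Year 8 (final): $6,752 − $2,400 = $4,352. Book value $2,400.

$8,520; $6,923; $5,625; $4,570; $4,351; $4,351; $4,351; $4,352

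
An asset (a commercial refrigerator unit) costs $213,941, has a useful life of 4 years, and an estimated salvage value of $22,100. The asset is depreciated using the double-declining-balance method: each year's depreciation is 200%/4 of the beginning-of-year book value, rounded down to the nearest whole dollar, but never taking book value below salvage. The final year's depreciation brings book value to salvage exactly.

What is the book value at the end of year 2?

Depreciable base = $213,941 − $22,100 = $191,841.
Year 1: ⌊$213,941 × 200%/4⌋ = $106,970. Book value $106,971.
Year 2: ⌊$106,971 × 200%/4⌋ = $53,485. Book value $53,486.

$53,486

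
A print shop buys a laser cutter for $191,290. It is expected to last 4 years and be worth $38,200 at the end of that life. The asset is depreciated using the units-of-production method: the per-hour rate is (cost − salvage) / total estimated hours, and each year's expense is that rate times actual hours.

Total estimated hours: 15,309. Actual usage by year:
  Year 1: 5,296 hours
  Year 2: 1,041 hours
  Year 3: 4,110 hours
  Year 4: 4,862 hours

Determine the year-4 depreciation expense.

$48,620

Depreciable base = $191,290 − $38,200 = $153,090.
Rate = $153,090 / 15,309 hours = $10 per hour.
Year 1: 5,296 × $10 = $52,960. Book value $138,330.
Year 2: 1,041 × $10 = $10,410. Book value $127,920.
Year 3: 4,110 × $10 = $41,100. Book value $86,820.
Year 4: 4,862 × $10 = $48,620. Book value $38,200.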